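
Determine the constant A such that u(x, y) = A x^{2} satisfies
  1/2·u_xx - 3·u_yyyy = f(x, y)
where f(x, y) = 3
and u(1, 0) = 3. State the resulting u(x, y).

Substitute the ansatz u = A x^{2} into the left-hand side.
Derivatives of the ansatz:
  u_xx = 2 A
  u_yyyy = 0
Term by term:
  1/2·u_xx = A
  -3·u_yyyy = 0
So the left-hand side equals
  A
This must equal f(x, y) = 3 identically.
Matching coefficients of the independent functions:
  [constant term]:  A = 3
Solving: A = 3.
Check against the point condition:
  u(1, 0) = 3  ⟹  A = 3  ✓
Hence u(x, y) = 3 x^{2}.

Answer: u(x, y) = 3 x^{2}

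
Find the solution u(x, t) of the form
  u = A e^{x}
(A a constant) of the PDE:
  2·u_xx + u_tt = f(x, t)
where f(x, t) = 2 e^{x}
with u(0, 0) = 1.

Substitute the ansatz u = A e^{x} into the left-hand side.
Derivatives of the ansatz:
  u_xx = A e^{x}
  u_tt = 0
Term by term:
  2·u_xx = 2 A e^{x}
  u_tt = 0
So the left-hand side equals
  2 A e^{x}
This must equal f(x, t) = 2 e^{x} identically.
Matching coefficients of the independent functions:
  [e^{x}]:  2 A = 2
Solving: A = 1.
Check against the point condition:
  u(0, 0) = 1  ⟹  A = 1  ✓
Hence u(x, t) = e^{x}.

Answer: u(x, t) = e^{x}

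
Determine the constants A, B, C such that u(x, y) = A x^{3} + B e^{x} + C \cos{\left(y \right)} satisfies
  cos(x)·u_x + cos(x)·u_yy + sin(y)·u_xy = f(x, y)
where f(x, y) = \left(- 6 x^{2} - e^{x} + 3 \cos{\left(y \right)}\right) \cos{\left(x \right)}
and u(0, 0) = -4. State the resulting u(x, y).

Substitute the ansatz u = A x^{3} + B e^{x} + C \cos{\left(y \right)} into the left-hand side.
Derivatives of the ansatz:
  u_x = 3 A x^{2} + B e^{x}
  u_yy = - C \cos{\left(y \right)}
  u_xy = 0
Term by term:
  cos(x)·u_x = 3 A x^{2} \cos{\left(x \right)} + B e^{x} \cos{\left(x \right)}
  cos(x)·u_yy = - C \cos{\left(x \right)} \cos{\left(y \right)}
  sin(y)·u_xy = 0
So the left-hand side equals
  3 A x^{2} \cos{\left(x \right)} + B e^{x} \cos{\left(x \right)} - C \cos{\left(x \right)} \cos{\left(y \right)}
This must equal f(x, y) identically; expanded, f = - 6 x^{2} \cos{\left(x \right)} - e^{x} \cos{\left(x \right)} + 3 \cos{\left(x \right)} \cos{\left(y \right)}.
Matching coefficients of the independent functions:
  [x^{2} \cos{\left(x \right)}]:  3 A = -6
  [e^{x} \cos{\left(x \right)}]:  B = -1
  [\cos{\left(x \right)} \cos{\left(y \right)}]:  - C = 3
Solving: A = -2, B = -1, C = -3.
Check against the point condition:
  u(0, 0) = -4  ⟹  B + C = -4  ✓
Hence u(x, y) = - 2 x^{3} - e^{x} - 3 \cos{\left(y \right)}.

Answer: u(x, y) = - 2 x^{3} - e^{x} - 3 \cos{\left(y \right)}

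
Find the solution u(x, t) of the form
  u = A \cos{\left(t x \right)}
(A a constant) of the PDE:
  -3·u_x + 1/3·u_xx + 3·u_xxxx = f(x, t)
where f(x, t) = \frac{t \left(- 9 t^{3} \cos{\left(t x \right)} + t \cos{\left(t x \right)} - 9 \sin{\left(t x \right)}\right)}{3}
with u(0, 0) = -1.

Substitute the ansatz u = A \cos{\left(t x \right)} into the left-hand side.
Derivatives of the ansatz:
  u_x = - A t \sin{\left(t x \right)}
  u_xx = - A t^{2} \cos{\left(t x \right)}
  u_xxxx = A t^{4} \cos{\left(t x \right)}
Term by term:
  -3·u_x = 3 A t \sin{\left(t x \right)}
  1/3·u_xx = - \frac{A t^{2} \cos{\left(t x \right)}}{3}
  3·u_xxxx = 3 A t^{4} \cos{\left(t x \right)}
So the left-hand side equals
  3 A t^{4} \cos{\left(t x \right)} - \frac{A t^{2} \cos{\left(t x \right)}}{3} + 3 A t \sin{\left(t x \right)}
This must equal f(x, t) identically; expanded, f = - 3 t^{4} \cos{\left(t x \right)} + \frac{t^{2} \cos{\left(t x \right)}}{3} - 3 t \sin{\left(t x \right)}.
Matching coefficients of the independent functions:
  [t \sin{\left(t x \right)}, t^{4} \cos{\left(t x \right)}]:  3 A = -3
  [t^{2} \cos{\left(t x \right)}]:  - \frac{A}{3} = \frac{1}{3}
Solving: A = -1.
Check against the point condition:
  u(0, 0) = -1  ⟹  A = -1  ✓
Hence u(x, t) = - \cos{\left(t x \right)}.

Answer: u(x, t) = - \cos{\left(t x \right)}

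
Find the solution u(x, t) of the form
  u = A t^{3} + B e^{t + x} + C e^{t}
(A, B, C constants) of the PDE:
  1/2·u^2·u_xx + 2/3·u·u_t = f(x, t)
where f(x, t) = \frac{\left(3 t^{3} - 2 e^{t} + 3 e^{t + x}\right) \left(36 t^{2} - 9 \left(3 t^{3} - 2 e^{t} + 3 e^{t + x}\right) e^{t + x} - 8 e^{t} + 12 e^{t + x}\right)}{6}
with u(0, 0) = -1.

Substitute the ansatz u = A t^{3} + B e^{t + x} + C e^{t} into the left-hand side.
Derivatives of the ansatz:
  u_xx = B e^{t} e^{x}
  u_t = 3 A t^{2} + B e^{t} e^{x} + C e^{t}
Term by term:
  1/2·u^2·u_xx = \frac{A^{2} B t^{6} e^{t} e^{x}}{2} + A B^{2} t^{3} e^{2 t} e^{2 x} + A B C t^{3} e^{2 t} e^{x} + \frac{B^{3} e^{3 t} e^{3 x}}{2} + B^{2} C e^{3 t} e^{2 x} + \frac{B C^{2} e^{3 t} e^{x}}{2}
  2/3·u·u_t = 2 A^{2} t^{5} + \frac{2 A B t^{3} e^{t} e^{x}}{3} + 2 A B t^{2} e^{t} e^{x} + \frac{2 A C t^{3} e^{t}}{3} + 2 A C t^{2} e^{t} + \frac{2 B^{2} e^{2 t} e^{2 x}}{3} + \frac{4 B C e^{2 t} e^{x}}{3} + \frac{2 C^{2} e^{2 t}}{3}
So the left-hand side equals
  \frac{A^{2} B t^{6} e^{t} e^{x}}{2} + 2 A^{2} t^{5} + A B^{2} t^{3} e^{2 t} e^{2 x} + A B C t^{3} e^{2 t} e^{x} + \frac{2 A B t^{3} e^{t} e^{x}}{3} + 2 A B t^{2} e^{t} e^{x} + \frac{2 A C t^{3} e^{t}}{3} + 2 A C t^{2} e^{t} + \frac{B^{3} e^{3 t} e^{3 x}}{2} + B^{2} C e^{3 t} e^{2 x} + \frac{2 B^{2} e^{2 t} e^{2 x}}{3} + \frac{B C^{2} e^{3 t} e^{x}}{2} + \frac{4 B C e^{2 t} e^{x}}{3} + \frac{2 C^{2} e^{2 t}}{3}
This must equal f(x, t) identically; expanded, f = - \frac{27 t^{6} e^{t} e^{x}}{2} + 18 t^{5} - 27 t^{3} e^{2 t} e^{2 x} + 18 t^{3} e^{2 t} e^{x} + 6 t^{3} e^{t} e^{x} - 4 t^{3} e^{t} + 18 t^{2} e^{t} e^{x} - 12 t^{2} e^{t} - \frac{27 e^{3 t} e^{3 x}}{2} + 18 e^{3 t} e^{2 x} - 6 e^{3 t} e^{x} + 6 e^{2 t} e^{2 x} - 8 e^{2 t} e^{x} + \frac{8 e^{2 t}}{3}.
Matching coefficients of the independent functions:
  [t^{5}]:  2 A^{2} = 18
  [t^{2} e^{t}]:  2 A C = -12
  [t^{3} e^{t}]:  \frac{2 A C}{3} = -4
  [e^{2 t} e^{x}]:  \frac{4 B C}{3} = -8
  [e^{2 t} e^{2 x}]:  \frac{2 B^{2}}{3} = 6
  [e^{3 t} e^{x}]:  \frac{B C^{2}}{2} = -6
  [e^{3 t} e^{2 x}]:  B^{2} C = 18
  [e^{3 t} e^{3 x}]:  \frac{B^{3}}{2} = - \frac{27}{2}
  [t^{2} e^{t} e^{x}]:  2 A B = 18
  [t^{3} e^{t} e^{x}]:  \frac{2 A B}{3} = 6
  [t^{3} e^{2 t} e^{x}]:  A B C = 18
  [t^{3} e^{2 t} e^{2 x}]:  A B^{2} = -27
  [t^{6} e^{t} e^{x}]:  \frac{A^{2} B}{2} = - \frac{27}{2}
  [e^{2 t}]:  \frac{2 C^{2}}{3} = \frac{8}{3}
Solving: A = -3, B = -3, C = 2.
Check against the point condition:
  u(0, 0) = -1  ⟹  B + C = -1  ✓
Hence u(x, t) = - 3 t^{3} + 2 e^{t} - 3 e^{t + x}.

Answer: u(x, t) = - 3 t^{3} + 2 e^{t} - 3 e^{t + x}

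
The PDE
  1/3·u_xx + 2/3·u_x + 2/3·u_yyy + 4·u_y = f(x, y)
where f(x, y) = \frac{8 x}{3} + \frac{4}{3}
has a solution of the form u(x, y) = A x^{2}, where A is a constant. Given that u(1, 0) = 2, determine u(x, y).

Answer: u(x, y) = 2 x^{2}

Derivation:
Substitute the ansatz u = A x^{2} into the left-hand side.
Derivatives of the ansatz:
  u_xx = 2 A
  u_x = 2 A x
  u_yyy = 0
  u_y = 0
Term by term:
  1/3·u_xx = \frac{2 A}{3}
  2/3·u_x = \frac{4 A x}{3}
  2/3·u_yyy = 0
  4·u_y = 0
So the left-hand side equals
  \frac{4 A x}{3} + \frac{2 A}{3}
This must equal f(x, y) = \frac{8 x}{3} + \frac{4}{3} identically.
Matching coefficients of the independent functions:
  [constant term]:  \frac{2 A}{3} = \frac{4}{3}
  [x]:  \frac{4 A}{3} = \frac{8}{3}
Solving: A = 2.
Check against the point condition:
  u(1, 0) = 2  ⟹  A = 2  ✓
Hence u(x, y) = 2 x^{2}.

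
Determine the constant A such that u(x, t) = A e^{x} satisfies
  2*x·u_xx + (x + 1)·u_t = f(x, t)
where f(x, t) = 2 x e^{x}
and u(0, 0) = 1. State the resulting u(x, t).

Substitute the ansatz u = A e^{x} into the left-hand side.
Derivatives of the ansatz:
  u_xx = A e^{x}
  u_t = 0
Term by term:
  2*x·u_xx = 2 A x e^{x}
  (x + 1)·u_t = 0
So the left-hand side equals
  2 A x e^{x}
This must equal f(x, t) = 2 x e^{x} identically.
Matching coefficients of the independent functions:
  [x e^{x}]:  2 A = 2
Solving: A = 1.
Check against the point condition:
  u(0, 0) = 1  ⟹  A = 1  ✓
Hence u(x, t) = e^{x}.

Answer: u(x, t) = e^{x}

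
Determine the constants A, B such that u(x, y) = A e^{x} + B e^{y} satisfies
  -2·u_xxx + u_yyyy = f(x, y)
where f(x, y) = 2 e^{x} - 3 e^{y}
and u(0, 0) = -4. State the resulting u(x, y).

Answer: u(x, y) = - e^{x} - 3 e^{y}

Derivation:
Substitute the ansatz u = A e^{x} + B e^{y} into the left-hand side.
Derivatives of the ansatz:
  u_xxx = A e^{x}
  u_yyyy = B e^{y}
Term by term:
  -2·u_xxx = - 2 A e^{x}
  u_yyyy = B e^{y}
So the left-hand side equals
  - 2 A e^{x} + B e^{y}
This must equal f(x, y) = 2 e^{x} - 3 e^{y} identically.
Matching coefficients of the independent functions:
  [e^{x}]:  - 2 A = 2
  [e^{y}]:  B = -3
Solving: A = -1, B = -3.
Check against the point condition:
  u(0, 0) = -4  ⟹  A + B = -4  ✓
Hence u(x, y) = - e^{x} - 3 e^{y}.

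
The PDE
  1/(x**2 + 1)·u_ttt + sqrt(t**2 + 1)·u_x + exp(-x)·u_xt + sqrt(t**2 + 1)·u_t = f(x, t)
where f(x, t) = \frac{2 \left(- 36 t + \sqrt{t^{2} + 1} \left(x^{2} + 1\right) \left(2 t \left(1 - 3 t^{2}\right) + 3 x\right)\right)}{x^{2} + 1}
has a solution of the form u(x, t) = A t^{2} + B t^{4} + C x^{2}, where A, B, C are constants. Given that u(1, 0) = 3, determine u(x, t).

Substitute the ansatz u = A t^{2} + B t^{4} + C x^{2} into the left-hand side.
Derivatives of the ansatz:
  u_ttt = 24 B t
  u_x = 2 C x
  u_xt = 0
  u_t = 2 A t + 4 B t^{3}
Term by term:
  1/(x**2 + 1)·u_ttt = \frac{24 B t}{x^{2} + 1}
  sqrt(t**2 + 1)·u_x = 2 C x \sqrt{t^{2} + 1}
  exp(-x)·u_xt = 0
  sqrt(t**2 + 1)·u_t = 2 A t \sqrt{t^{2} + 1} + 4 B t^{3} \sqrt{t^{2} + 1}
So the left-hand side equals
  2 A t \sqrt{t^{2} + 1} + 4 B t^{3} \sqrt{t^{2} + 1} + \frac{24 B t}{x^{2} + 1} + 2 C x \sqrt{t^{2} + 1}
This must equal f(x, t) identically; expanded, f = - 12 t^{3} \sqrt{t^{2} + 1} + 4 t \sqrt{t^{2} + 1} - \frac{72 t}{x^{2} + 1} + 6 x \sqrt{t^{2} + 1}.
Matching coefficients of the independent functions:
  [t \sqrt{t^{2} + 1}]:  2 A = 4
  [\frac{t}{x^{2} + 1}]:  24 B = -72
  [t^{3} \sqrt{t^{2} + 1}]:  4 B = -12
  [x \sqrt{t^{2} + 1}]:  2 C = 6
Solving: A = 2, B = -3, C = 3.
Check against the point condition:
  u(1, 0) = 3  ⟹  C = 3  ✓
Hence u(x, t) = - 3 t^{4} + 2 t^{2} + 3 x^{2}.

Answer: u(x, t) = - 3 t^{4} + 2 t^{2} + 3 x^{2}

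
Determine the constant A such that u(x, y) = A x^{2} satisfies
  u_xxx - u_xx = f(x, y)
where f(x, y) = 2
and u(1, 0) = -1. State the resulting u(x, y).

Substitute the ansatz u = A x^{2} into the left-hand side.
Derivatives of the ansatz:
  u_xxx = 0
  u_xx = 2 A
Term by term:
  u_xxx = 0
  -u_xx = - 2 A
So the left-hand side equals
  - 2 A
This must equal f(x, y) = 2 identically.
Matching coefficients of the independent functions:
  [constant term]:  - 2 A = 2
Solving: A = -1.
Check against the point condition:
  u(1, 0) = -1  ⟹  A = -1  ✓
Hence u(x, y) = - x^{2}.

Answer: u(x, y) = - x^{2}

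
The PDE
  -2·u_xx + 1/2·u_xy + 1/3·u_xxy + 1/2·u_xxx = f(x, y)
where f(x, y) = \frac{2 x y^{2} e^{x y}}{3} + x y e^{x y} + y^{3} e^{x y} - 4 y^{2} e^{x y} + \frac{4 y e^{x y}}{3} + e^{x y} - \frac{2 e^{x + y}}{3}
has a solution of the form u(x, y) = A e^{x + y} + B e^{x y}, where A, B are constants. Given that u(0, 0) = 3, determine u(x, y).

Substitute the ansatz u = A e^{x + y} + B e^{x y} into the left-hand side.
Derivatives of the ansatz:
  u_xx = A e^{x} e^{y} + B y^{2} e^{x y}
  u_xy = A e^{x} e^{y} + B x y e^{x y} + B e^{x y}
  u_xxy = A e^{x} e^{y} + B x y^{2} e^{x y} + 2 B y e^{x y}
  u_xxx = A e^{x} e^{y} + B y^{3} e^{x y}
Term by term:
  -2·u_xx = - 2 A e^{x} e^{y} - 2 B y^{2} e^{x y}
  1/2·u_xy = \frac{A e^{x} e^{y}}{2} + \frac{B x y e^{x y}}{2} + \frac{B e^{x y}}{2}
  1/3·u_xxy = \frac{A e^{x} e^{y}}{3} + \frac{B x y^{2} e^{x y}}{3} + \frac{2 B y e^{x y}}{3}
  1/2·u_xxx = \frac{A e^{x} e^{y}}{2} + \frac{B y^{3} e^{x y}}{2}
So the left-hand side equals
  - \frac{2 A e^{x} e^{y}}{3} + \frac{B x y^{2} e^{x y}}{3} + \frac{B x y e^{x y}}{2} + \frac{B y^{3} e^{x y}}{2} - 2 B y^{2} e^{x y} + \frac{2 B y e^{x y}}{3} + \frac{B e^{x y}}{2}
This must equal f(x, y) identically; expanded, f = \frac{2 x y^{2} e^{x y}}{3} + x y e^{x y} + y^{3} e^{x y} - 4 y^{2} e^{x y} + \frac{4 y e^{x y}}{3} - \frac{2 e^{x} e^{y}}{3} + e^{x y}.
Matching coefficients of the independent functions:
  [y e^{x y}]:  \frac{2 B}{3} = \frac{4}{3}
  [y^{2} e^{x y}]:  - 2 B = -4
  [y^{3} e^{x y}, x y e^{x y}, e^{x y}]:  \frac{B}{2} = 1
  [e^{x} e^{y}]:  - \frac{2 A}{3} = - \frac{2}{3}
  [x y^{2} e^{x y}]:  \frac{B}{3} = \frac{2}{3}
Solving: A = 1, B = 2.
Check against the point condition:
  u(0, 0) = 3  ⟹  A + B = 3  ✓
Hence u(x, y) = 2 e^{x y} + e^{x + y}.

Answer: u(x, y) = 2 e^{x y} + e^{x + y}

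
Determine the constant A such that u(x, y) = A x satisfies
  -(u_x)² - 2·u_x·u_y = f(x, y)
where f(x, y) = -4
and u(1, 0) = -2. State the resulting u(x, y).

Substitute the ansatz u = A x into the left-hand side.
Derivatives of the ansatz:
  u_x = A
  u_y = 0
Term by term:
  -(u_x)² = - A^{2}
  -2·u_x·u_y = 0
So the left-hand side equals
  - A^{2}
This must equal f(x, y) = -4 identically.
Matching coefficients of the independent functions:
  [constant term]:  - A^{2} = -4
These equations allow (A) = (-2) or (2).
Impose the point condition(s):
  u(1, 0) = -2  ⟹  A = -2
Only A = -2 satisfies everything.
Hence u(x, y) = - 2 x.

Answer: u(x, y) = - 2 x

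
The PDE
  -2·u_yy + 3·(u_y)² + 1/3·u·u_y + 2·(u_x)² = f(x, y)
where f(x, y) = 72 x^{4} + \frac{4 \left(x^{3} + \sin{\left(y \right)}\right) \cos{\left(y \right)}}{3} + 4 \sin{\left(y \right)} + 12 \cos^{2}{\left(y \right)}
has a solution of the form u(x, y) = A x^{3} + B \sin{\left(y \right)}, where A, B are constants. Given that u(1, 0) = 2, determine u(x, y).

Substitute the ansatz u = A x^{3} + B \sin{\left(y \right)} into the left-hand side.
Derivatives of the ansatz:
  u_yy = - B \sin{\left(y \right)}
  u_y = B \cos{\left(y \right)}
  u_x = 3 A x^{2}
Term by term:
  -2·u_yy = 2 B \sin{\left(y \right)}
  3·(u_y)² = 3 B^{2} \cos^{2}{\left(y \right)}
  1/3·u·u_y = \frac{A B x^{3} \cos{\left(y \right)}}{3} + \frac{B^{2} \sin{\left(y \right)} \cos{\left(y \right)}}{3}
  2·(u_x)² = 18 A^{2} x^{4}
So the left-hand side equals
  18 A^{2} x^{4} + \frac{A B x^{3} \cos{\left(y \right)}}{3} + \frac{B^{2} \sin{\left(y \right)} \cos{\left(y \right)}}{3} + 3 B^{2} \cos^{2}{\left(y \right)} + 2 B \sin{\left(y \right)}
This must equal f(x, y) identically; expanded, f = 72 x^{4} + \frac{4 x^{3} \cos{\left(y \right)}}{3} + \frac{4 \sin{\left(y \right)} \cos{\left(y \right)}}{3} + 4 \sin{\left(y \right)} + 12 \cos^{2}{\left(y \right)}.
Matching coefficients of the independent functions:
  [x^{4}]:  18 A^{2} = 72
  [x^{3} \cos{\left(y \right)}]:  \frac{A B}{3} = \frac{4}{3}
  [\sin{\left(y \right)} \cos{\left(y \right)}]:  \frac{B^{2}}{3} = \frac{4}{3}
  [\sin{\left(y \right)}]:  2 B = 4
  [\cos^{2}{\left(y \right)}]:  3 B^{2} = 12
Solving: A = 2, B = 2.
Check against the point condition:
  u(1, 0) = 2  ⟹  A = 2  ✓
Hence u(x, y) = 2 x^{3} + 2 \sin{\left(y \right)}.

Answer: u(x, y) = 2 x^{3} + 2 \sin{\left(y \right)}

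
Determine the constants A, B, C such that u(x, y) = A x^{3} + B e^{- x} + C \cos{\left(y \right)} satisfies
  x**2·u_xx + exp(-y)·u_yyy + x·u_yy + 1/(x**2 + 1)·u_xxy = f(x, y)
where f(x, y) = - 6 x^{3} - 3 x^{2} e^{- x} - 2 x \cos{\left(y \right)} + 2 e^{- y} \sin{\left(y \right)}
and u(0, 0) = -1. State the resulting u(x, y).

Substitute the ansatz u = A x^{3} + B e^{- x} + C \cos{\left(y \right)} into the left-hand side.
Derivatives of the ansatz:
  u_xx = 6 A x + B e^{- x}
  u_yyy = C \sin{\left(y \right)}
  u_yy = - C \cos{\left(y \right)}
  u_xxy = 0
Term by term:
  x**2·u_xx = 6 A x^{3} + B x^{2} e^{- x}
  exp(-y)·u_yyy = C e^{- y} \sin{\left(y \right)}
  x·u_yy = - C x \cos{\left(y \right)}
  1/(x**2 + 1)·u_xxy = 0
So the left-hand side equals
  6 A x^{3} + B x^{2} e^{- x} - C x \cos{\left(y \right)} + C e^{- y} \sin{\left(y \right)}
This must equal f(x, y) = - 6 x^{3} - 3 x^{2} e^{- x} - 2 x \cos{\left(y \right)} + 2 e^{- y} \sin{\left(y \right)} identically.
Matching coefficients of the independent functions:
  [x^{3}]:  6 A = -6
  [x \cos{\left(y \right)}]:  - C = -2
  [x^{2} e^{- x}]:  B = -3
  [e^{- y} \sin{\left(y \right)}]:  C = 2
Solving: A = -1, B = -3, C = 2.
Check against the point condition:
  u(0, 0) = -1  ⟹  B + C = -1  ✓
Hence u(x, y) = - x^{3} + 2 \cos{\left(y \right)} - 3 e^{- x}.

Answer: u(x, y) = - x^{3} + 2 \cos{\left(y \right)} - 3 e^{- x}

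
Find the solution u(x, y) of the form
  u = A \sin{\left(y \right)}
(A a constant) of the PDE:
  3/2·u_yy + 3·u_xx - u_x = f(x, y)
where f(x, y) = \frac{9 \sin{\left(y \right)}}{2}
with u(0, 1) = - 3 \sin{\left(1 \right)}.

Answer: u(x, y) = - 3 \sin{\left(y \right)}

Derivation:
Substitute the ansatz u = A \sin{\left(y \right)} into the left-hand side.
Derivatives of the ansatz:
  u_yy = - A \sin{\left(y \right)}
  u_xx = 0
  u_x = 0
Term by term:
  3/2·u_yy = - \frac{3 A \sin{\left(y \right)}}{2}
  3·u_xx = 0
  -u_x = 0
So the left-hand side equals
  - \frac{3 A \sin{\left(y \right)}}{2}
This must equal f(x, y) = \frac{9 \sin{\left(y \right)}}{2} identically.
Matching coefficients of the independent functions:
  [\sin{\left(y \right)}]:  - \frac{3 A}{2} = \frac{9}{2}
Solving: A = -3.
Check against the point condition:
  u(0, 1) = - 3 \sin{\left(1 \right)}  ⟹  A \sin{\left(1 \right)} = - 3 \sin{\left(1 \right)}  ✓
Hence u(x, y) = - 3 \sin{\left(y \right)}.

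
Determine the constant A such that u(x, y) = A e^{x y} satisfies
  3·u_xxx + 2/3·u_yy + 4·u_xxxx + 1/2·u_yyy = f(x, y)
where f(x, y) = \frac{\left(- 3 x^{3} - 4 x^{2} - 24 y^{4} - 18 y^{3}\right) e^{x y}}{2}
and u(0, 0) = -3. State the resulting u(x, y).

Substitute the ansatz u = A e^{x y} into the left-hand side.
Derivatives of the ansatz:
  u_xxx = A y^{3} e^{x y}
  u_yy = A x^{2} e^{x y}
  u_xxxx = A y^{4} e^{x y}
  u_yyy = A x^{3} e^{x y}
Term by term:
  3·u_xxx = 3 A y^{3} e^{x y}
  2/3·u_yy = \frac{2 A x^{2} e^{x y}}{3}
  4·u_xxxx = 4 A y^{4} e^{x y}
  1/2·u_yyy = \frac{A x^{3} e^{x y}}{2}
So the left-hand side equals
  \frac{A x^{3} e^{x y}}{2} + \frac{2 A x^{2} e^{x y}}{3} + 4 A y^{4} e^{x y} + 3 A y^{3} e^{x y}
This must equal f(x, y) identically; expanded, f = - \frac{3 x^{3} e^{x y}}{2} - 2 x^{2} e^{x y} - 12 y^{4} e^{x y} - 9 y^{3} e^{x y}.
Matching coefficients of the independent functions:
  [x^{2} e^{x y}]:  \frac{2 A}{3} = -2
  [x^{3} e^{x y}]:  \frac{A}{2} = - \frac{3}{2}
  [y^{3} e^{x y}]:  3 A = -9
  [y^{4} e^{x y}]:  4 A = -12
Solving: A = -3.
Check against the point condition:
  u(0, 0) = -3  ⟹  A = -3  ✓
Hence u(x, y) = - 3 e^{x y}.

Answer: u(x, y) = - 3 e^{x y}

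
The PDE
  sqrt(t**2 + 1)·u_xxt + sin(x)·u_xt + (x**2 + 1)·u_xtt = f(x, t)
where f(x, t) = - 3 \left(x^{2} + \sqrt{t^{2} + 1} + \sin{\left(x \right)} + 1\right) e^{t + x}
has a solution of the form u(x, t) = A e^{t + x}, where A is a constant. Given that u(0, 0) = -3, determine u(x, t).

Substitute the ansatz u = A e^{t + x} into the left-hand side.
Derivatives of the ansatz:
  u_xxt = A e^{t} e^{x}
  u_xt = A e^{t} e^{x}
  u_xtt = A e^{t} e^{x}
Term by term:
  sqrt(t**2 + 1)·u_xxt = A \sqrt{t^{2} + 1} e^{t} e^{x}
  sin(x)·u_xt = A e^{t} e^{x} \sin{\left(x \right)}
  (x**2 + 1)·u_xtt = A x^{2} e^{t} e^{x} + A e^{t} e^{x}
So the left-hand side equals
  A x^{2} e^{t} e^{x} + A \sqrt{t^{2} + 1} e^{t} e^{x} + A e^{t} e^{x} \sin{\left(x \right)} + A e^{t} e^{x}
This must equal f(x, t) identically; expanded, f = - 3 x^{2} e^{t} e^{x} - 3 \sqrt{t^{2} + 1} e^{t} e^{x} - 3 e^{t} e^{x} \sin{\left(x \right)} - 3 e^{t} e^{x}.
Matching coefficients of the independent functions:
  [e^{t} e^{x}, x^{2} e^{t} e^{x}, \sqrt{t^{2} + 1} e^{t} e^{x}, e^{t} e^{x} \sin{\left(x \right)}]:  A = -3
Solving: A = -3.
Check against the point condition:
  u(0, 0) = -3  ⟹  A = -3  ✓
Hence u(x, t) = - 3 e^{t + x}.

Answer: u(x, t) = - 3 e^{t + x}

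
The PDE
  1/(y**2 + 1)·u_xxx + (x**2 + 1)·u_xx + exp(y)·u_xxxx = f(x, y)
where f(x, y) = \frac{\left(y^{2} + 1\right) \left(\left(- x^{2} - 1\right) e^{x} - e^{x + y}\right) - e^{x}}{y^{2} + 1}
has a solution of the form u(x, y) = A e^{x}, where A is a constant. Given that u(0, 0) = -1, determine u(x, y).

Substitute the ansatz u = A e^{x} into the left-hand side.
Derivatives of the ansatz:
  u_xxx = A e^{x}
  u_xx = A e^{x}
  u_xxxx = A e^{x}
Term by term:
  1/(y**2 + 1)·u_xxx = \frac{A e^{x}}{y^{2} + 1}
  (x**2 + 1)·u_xx = A x^{2} e^{x} + A e^{x}
  exp(y)·u_xxxx = A e^{x} e^{y}
So the left-hand side equals
  A x^{2} e^{x} + A e^{x} e^{y} + A e^{x} + \frac{A e^{x}}{y^{2} + 1}
This must equal f(x, y) identically; expanded, f = - x^{2} e^{x} - e^{x} e^{y} - e^{x} - \frac{e^{x}}{y^{2} + 1}.
Matching coefficients of the independent functions:
  [x^{2} e^{x}, \frac{e^{x}}{y^{2} + 1}, e^{x} e^{y}, e^{x}]:  A = -1
Solving: A = -1.
Check against the point condition:
  u(0, 0) = -1  ⟹  A = -1  ✓
Hence u(x, y) = - e^{x}.

Answer: u(x, y) = - e^{x}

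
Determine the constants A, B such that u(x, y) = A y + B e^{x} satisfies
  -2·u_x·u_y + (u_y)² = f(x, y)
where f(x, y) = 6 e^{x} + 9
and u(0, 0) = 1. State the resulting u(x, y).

Answer: u(x, y) = - 3 y + e^{x}

Derivation:
Substitute the ansatz u = A y + B e^{x} into the left-hand side.
Derivatives of the ansatz:
  u_x = B e^{x}
  u_y = A
Term by term:
  -2·u_x·u_y = - 2 A B e^{x}
  (u_y)² = A^{2}
So the left-hand side equals
  A^{2} - 2 A B e^{x}
This must equal f(x, y) = 6 e^{x} + 9 identically.
Matching coefficients of the independent functions:
  [constant term]:  A^{2} = 9
  [e^{x}]:  - 2 A B = 6
These equations allow (A, B) = (-3, 1) or (3, -1).
Impose the point condition(s):
  u(0, 0) = 1  ⟹  B = 1
Only A = -3, B = 1 satisfies everything.
Hence u(x, y) = - 3 y + e^{x}.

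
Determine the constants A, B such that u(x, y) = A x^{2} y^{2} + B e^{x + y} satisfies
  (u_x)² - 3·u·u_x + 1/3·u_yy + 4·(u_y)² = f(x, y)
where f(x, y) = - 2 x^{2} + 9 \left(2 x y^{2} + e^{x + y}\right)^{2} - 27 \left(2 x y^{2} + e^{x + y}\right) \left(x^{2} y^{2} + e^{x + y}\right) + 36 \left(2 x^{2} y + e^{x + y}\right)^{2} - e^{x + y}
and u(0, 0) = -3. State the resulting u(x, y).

Substitute the ansatz u = A x^{2} y^{2} + B e^{x + y} into the left-hand side.
Derivatives of the ansatz:
  u_x = 2 A x y^{2} + B e^{x} e^{y}
  u_yy = 2 A x^{2} + B e^{x} e^{y}
  u_y = 2 A x^{2} y + B e^{x} e^{y}
Term by term:
  (u_x)² = 4 A^{2} x^{2} y^{4} + 4 A B x y^{2} e^{x} e^{y} + B^{2} e^{2 x} e^{2 y}
  -3·u·u_x = - 6 A^{2} x^{3} y^{4} - 3 A B x^{2} y^{2} e^{x} e^{y} - 6 A B x y^{2} e^{x} e^{y} - 3 B^{2} e^{2 x} e^{2 y}
  1/3·u_yy = \frac{2 A x^{2}}{3} + \frac{B e^{x} e^{y}}{3}
  4·(u_y)² = 16 A^{2} x^{4} y^{2} + 16 A B x^{2} y e^{x} e^{y} + 4 B^{2} e^{2 x} e^{2 y}
So the left-hand side equals
  16 A^{2} x^{4} y^{2} - 6 A^{2} x^{3} y^{4} + 4 A^{2} x^{2} y^{4} - 3 A B x^{2} y^{2} e^{x} e^{y} + 16 A B x^{2} y e^{x} e^{y} - 2 A B x y^{2} e^{x} e^{y} + \frac{2 A x^{2}}{3} + 2 B^{2} e^{2 x} e^{2 y} + \frac{B e^{x} e^{y}}{3}
This must equal f(x, y) identically; expanded, f = 144 x^{4} y^{2} - 54 x^{3} y^{4} + 36 x^{2} y^{4} - 27 x^{2} y^{2} e^{x} e^{y} + 144 x^{2} y e^{x} e^{y} - 2 x^{2} - 18 x y^{2} e^{x} e^{y} + 18 e^{2 x} e^{2 y} - e^{x} e^{y}.
Matching coefficients of the independent functions:
  [x^{2}]:  \frac{2 A}{3} = -2
  [x^{2} y^{4}]:  4 A^{2} = 36
  [x^{3} y^{4}]:  - 6 A^{2} = -54
  [x^{4} y^{2}]:  16 A^{2} = 144
  [e^{x} e^{y}]:  \frac{B}{3} = -1
  [e^{2 x} e^{2 y}]:  2 B^{2} = 18
  [x y^{2} e^{x} e^{y}]:  - 2 A B = -18
  [x^{2} y e^{x} e^{y}]:  16 A B = 144
  [x^{2} y^{2} e^{x} e^{y}]:  - 3 A B = -27
Solving: A = -3, B = -3.
Check against the point condition:
  u(0, 0) = -3  ⟹  B = -3  ✓
Hence u(x, y) = - 3 x^{2} y^{2} - 3 e^{x + y}.

Answer: u(x, y) = - 3 x^{2} y^{2} - 3 e^{x + y}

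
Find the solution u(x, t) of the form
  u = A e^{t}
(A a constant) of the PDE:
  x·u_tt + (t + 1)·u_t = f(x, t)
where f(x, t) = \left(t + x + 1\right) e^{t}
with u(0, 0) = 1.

Substitute the ansatz u = A e^{t} into the left-hand side.
Derivatives of the ansatz:
  u_tt = A e^{t}
  u_t = A e^{t}
Term by term:
  x·u_tt = A x e^{t}
  (t + 1)·u_t = A t e^{t} + A e^{t}
So the left-hand side equals
  A t e^{t} + A x e^{t} + A e^{t}
This must equal f(x, t) identically; expanded, f = t e^{t} + x e^{t} + e^{t}.
Matching coefficients of the independent functions:
  [t e^{t}, x e^{t}, e^{t}]:  A = 1
Solving: A = 1.
Check against the point condition:
  u(0, 0) = 1  ⟹  A = 1  ✓
Hence u(x, t) = e^{t}.

Answer: u(x, t) = e^{t}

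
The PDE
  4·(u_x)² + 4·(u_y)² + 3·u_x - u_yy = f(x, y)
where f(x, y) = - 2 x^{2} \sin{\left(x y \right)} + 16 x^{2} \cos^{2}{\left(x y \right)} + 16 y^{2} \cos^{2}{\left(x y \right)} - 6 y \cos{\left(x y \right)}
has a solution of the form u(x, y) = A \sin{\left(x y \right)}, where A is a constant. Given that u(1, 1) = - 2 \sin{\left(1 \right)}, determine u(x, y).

Substitute the ansatz u = A \sin{\left(x y \right)} into the left-hand side.
Derivatives of the ansatz:
  u_x = A y \cos{\left(x y \right)}
  u_y = A x \cos{\left(x y \right)}
  u_yy = - A x^{2} \sin{\left(x y \right)}
Term by term:
  4·(u_x)² = 4 A^{2} y^{2} \cos^{2}{\left(x y \right)}
  4·(u_y)² = 4 A^{2} x^{2} \cos^{2}{\left(x y \right)}
  3·u_x = 3 A y \cos{\left(x y \right)}
  -u_yy = A x^{2} \sin{\left(x y \right)}
So the left-hand side equals
  4 A^{2} x^{2} \cos^{2}{\left(x y \right)} + 4 A^{2} y^{2} \cos^{2}{\left(x y \right)} + A x^{2} \sin{\left(x y \right)} + 3 A y \cos{\left(x y \right)}
This must equal f(x, y) = - 2 x^{2} \sin{\left(x y \right)} + 16 x^{2} \cos^{2}{\left(x y \right)} + 16 y^{2} \cos^{2}{\left(x y \right)} - 6 y \cos{\left(x y \right)} identically.
Matching coefficients of the independent functions:
  [x^{2} \sin{\left(x y \right)}]:  A = -2
  [x^{2} \cos^{2}{\left(x y \right)}, y^{2} \cos^{2}{\left(x y \right)}]:  4 A^{2} = 16
  [y \cos{\left(x y \right)}]:  3 A = -6
Solving: A = -2.
Check against the point condition:
  u(1, 1) = - 2 \sin{\left(1 \right)}  ⟹  A \sin{\left(1 \right)} = - 2 \sin{\left(1 \right)}  ✓
Hence u(x, y) = - 2 \sin{\left(x y \right)}.

Answer: u(x, y) = - 2 \sin{\left(x y \right)}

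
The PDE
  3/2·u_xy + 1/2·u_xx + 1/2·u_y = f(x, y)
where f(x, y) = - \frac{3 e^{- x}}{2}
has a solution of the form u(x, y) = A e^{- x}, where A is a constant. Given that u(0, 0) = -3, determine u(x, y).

Substitute the ansatz u = A e^{- x} into the left-hand side.
Derivatives of the ansatz:
  u_xy = 0
  u_xx = A e^{- x}
  u_y = 0
Term by term:
  3/2·u_xy = 0
  1/2·u_xx = \frac{A e^{- x}}{2}
  1/2·u_y = 0
So the left-hand side equals
  \frac{A e^{- x}}{2}
This must equal f(x, y) = - \frac{3 e^{- x}}{2} identically.
Matching coefficients of the independent functions:
  [e^{- x}]:  \frac{A}{2} = - \frac{3}{2}
Solving: A = -3.
Check against the point condition:
  u(0, 0) = -3  ⟹  A = -3  ✓
Hence u(x, y) = - 3 e^{- x}.

Answer: u(x, y) = - 3 e^{- x}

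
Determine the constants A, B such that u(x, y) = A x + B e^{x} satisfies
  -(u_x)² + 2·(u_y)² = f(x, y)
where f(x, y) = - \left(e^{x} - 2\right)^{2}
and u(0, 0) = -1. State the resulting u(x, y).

Answer: u(x, y) = 2 x - e^{x}

Derivation:
Substitute the ansatz u = A x + B e^{x} into the left-hand side.
Derivatives of the ansatz:
  u_x = A + B e^{x}
  u_y = 0
Term by term:
  -(u_x)² = - A^{2} - 2 A B e^{x} - B^{2} e^{2 x}
  2·(u_y)² = 0
So the left-hand side equals
  - A^{2} - 2 A B e^{x} - B^{2} e^{2 x}
This must equal f(x, y) identically; expanded, f = - e^{2 x} + 4 e^{x} - 4.
Matching coefficients of the independent functions:
  [constant term]:  - A^{2} = -4
  [e^{x}]:  - 2 A B = 4
  [e^{2 x}]:  - B^{2} = -1
These equations allow (A, B) = (-2, 1) or (2, -1).
Impose the point condition(s):
  u(0, 0) = -1  ⟹  B = -1
Only A = 2, B = -1 satisfies everything.
Hence u(x, y) = 2 x - e^{x}.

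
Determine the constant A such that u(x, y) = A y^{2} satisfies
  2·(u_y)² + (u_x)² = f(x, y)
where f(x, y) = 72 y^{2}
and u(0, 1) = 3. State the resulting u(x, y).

Substitute the ansatz u = A y^{2} into the left-hand side.
Derivatives of the ansatz:
  u_y = 2 A y
  u_x = 0
Term by term:
  2·(u_y)² = 8 A^{2} y^{2}
  (u_x)² = 0
So the left-hand side equals
  8 A^{2} y^{2}
This must equal f(x, y) = 72 y^{2} identically.
Matching coefficients of the independent functions:
  [y^{2}]:  8 A^{2} = 72
These equations allow (A) = (-3) or (3).
Impose the point condition(s):
  u(0, 1) = 3  ⟹  A = 3
Only A = 3 satisfies everything.
Hence u(x, y) = 3 y^{2}.

Answer: u(x, y) = 3 y^{2}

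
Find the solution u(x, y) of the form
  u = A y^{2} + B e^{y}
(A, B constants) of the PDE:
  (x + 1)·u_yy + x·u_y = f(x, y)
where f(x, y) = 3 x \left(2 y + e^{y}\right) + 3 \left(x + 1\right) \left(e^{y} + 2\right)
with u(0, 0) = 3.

Answer: u(x, y) = 3 y^{2} + 3 e^{y}

Derivation:
Substitute the ansatz u = A y^{2} + B e^{y} into the left-hand side.
Derivatives of the ansatz:
  u_yy = 2 A + B e^{y}
  u_y = 2 A y + B e^{y}
Term by term:
  (x + 1)·u_yy = 2 A x + 2 A + B x e^{y} + B e^{y}
  x·u_y = 2 A x y + B x e^{y}
So the left-hand side equals
  2 A x y + 2 A x + 2 A + 2 B x e^{y} + B e^{y}
This must equal f(x, y) identically; expanded, f = 6 x y + 6 x e^{y} + 6 x + 3 e^{y} + 6.
Matching coefficients of the independent functions:
  [constant term, x, x y]:  2 A = 6
  [x e^{y}]:  2 B = 6
  [e^{y}]:  B = 3
Solving: A = 3, B = 3.
Check against the point condition:
  u(0, 0) = 3  ⟹  B = 3  ✓
Hence u(x, y) = 3 y^{2} + 3 e^{y}.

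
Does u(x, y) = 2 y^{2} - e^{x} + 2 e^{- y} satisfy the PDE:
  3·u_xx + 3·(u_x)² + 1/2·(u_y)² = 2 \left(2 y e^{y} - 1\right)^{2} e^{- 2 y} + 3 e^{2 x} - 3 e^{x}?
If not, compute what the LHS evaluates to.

Evaluate each term of the left-hand side for u = 2 y^{2} - e^{x} + 2 e^{- y}.
Derivatives:
  u_xx = - e^{x}
  u_x = - e^{x}
  u_y = 4 y - 2 e^{- y}
Terms:
  3·u_xx = - 3 e^{x}
  3·(u_x)² = 3 e^{2 x}
  1/2·(u_y)² = 2 \left(2 y e^{y} - 1\right)^{2} e^{- 2 y}
Sum: LHS = 2 \left(2 y e^{y} - 1\right)^{2} e^{- 2 y} + 3 e^{2 x} - 3 e^{x}
This is exactly the given right-hand side, so u is a solution.

Answer: Yes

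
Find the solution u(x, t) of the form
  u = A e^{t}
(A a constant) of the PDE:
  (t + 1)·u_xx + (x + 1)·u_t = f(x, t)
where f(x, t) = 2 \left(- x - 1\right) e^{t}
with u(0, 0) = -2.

Answer: u(x, t) = - 2 e^{t}

Derivation:
Substitute the ansatz u = A e^{t} into the left-hand side.
Derivatives of the ansatz:
  u_xx = 0
  u_t = A e^{t}
Term by term:
  (t + 1)·u_xx = 0
  (x + 1)·u_t = A x e^{t} + A e^{t}
So the left-hand side equals
  A x e^{t} + A e^{t}
This must equal f(x, t) identically; expanded, f = - 2 x e^{t} - 2 e^{t}.
Matching coefficients of the independent functions:
  [x e^{t}, e^{t}]:  A = -2
Solving: A = -2.
Check against the point condition:
  u(0, 0) = -2  ⟹  A = -2  ✓
Hence u(x, t) = - 2 e^{t}.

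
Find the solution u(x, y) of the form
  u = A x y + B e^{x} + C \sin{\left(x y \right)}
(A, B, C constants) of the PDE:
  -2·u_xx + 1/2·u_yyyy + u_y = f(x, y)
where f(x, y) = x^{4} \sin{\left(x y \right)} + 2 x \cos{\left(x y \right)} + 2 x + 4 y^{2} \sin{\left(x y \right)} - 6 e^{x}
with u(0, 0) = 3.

Substitute the ansatz u = A x y + B e^{x} + C \sin{\left(x y \right)} into the left-hand side.
Derivatives of the ansatz:
  u_xx = B e^{x} - C y^{2} \sin{\left(x y \right)}
  u_yyyy = C x^{4} \sin{\left(x y \right)}
  u_y = A x + C x \cos{\left(x y \right)}
Term by term:
  -2·u_xx = - 2 B e^{x} + 2 C y^{2} \sin{\left(x y \right)}
  1/2·u_yyyy = \frac{C x^{4} \sin{\left(x y \right)}}{2}
  u_y = A x + C x \cos{\left(x y \right)}
So the left-hand side equals
  A x - 2 B e^{x} + \frac{C x^{4} \sin{\left(x y \right)}}{2} + C x \cos{\left(x y \right)} + 2 C y^{2} \sin{\left(x y \right)}
This must equal f(x, y) = x^{4} \sin{\left(x y \right)} + 2 x \cos{\left(x y \right)} + 2 x + 4 y^{2} \sin{\left(x y \right)} - 6 e^{x} identically.
Matching coefficients of the independent functions:
  [x]:  A = 2
  [x \cos{\left(x y \right)}]:  C = 2
  [x^{4} \sin{\left(x y \right)}]:  \frac{C}{2} = 1
  [y^{2} \sin{\left(x y \right)}]:  2 C = 4
  [e^{x}]:  - 2 B = -6
Solving: A = 2, B = 3, C = 2.
Check against the point condition:
  u(0, 0) = 3  ⟹  B = 3  ✓
Hence u(x, y) = 2 x y + 3 e^{x} + 2 \sin{\left(x y \right)}.

Answer: u(x, y) = 2 x y + 3 e^{x} + 2 \sin{\left(x y \right)}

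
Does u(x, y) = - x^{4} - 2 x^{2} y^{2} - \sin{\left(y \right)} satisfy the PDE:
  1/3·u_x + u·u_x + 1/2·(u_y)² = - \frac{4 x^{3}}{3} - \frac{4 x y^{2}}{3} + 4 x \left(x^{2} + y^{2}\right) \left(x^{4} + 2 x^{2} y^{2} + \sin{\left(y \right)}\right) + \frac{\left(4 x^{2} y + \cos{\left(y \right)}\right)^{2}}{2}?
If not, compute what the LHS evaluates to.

Evaluate each term of the left-hand side for u = - x^{4} - 2 x^{2} y^{2} - \sin{\left(y \right)}.
Derivatives:
  u_x = - 4 x^{3} - 4 x y^{2}
  u_y = - 4 x^{2} y - \cos{\left(y \right)}
Terms:
  1/3·u_x = \frac{4 x \left(- x^{2} - y^{2}\right)}{3}
  u·u_x = 4 x \left(x^{2} + y^{2}\right) \left(x^{4} + 2 x^{2} y^{2} + \sin{\left(y \right)}\right)
  1/2·(u_y)² = \frac{\left(4 x^{2} y + \cos{\left(y \right)}\right)^{2}}{2}
Sum: LHS = - \frac{4 x^{3}}{3} - \frac{4 x y^{2}}{3} + 4 x \left(x^{2} + y^{2}\right) \left(x^{4} + 2 x^{2} y^{2} + \sin{\left(y \right)}\right) + \frac{\left(4 x^{2} y + \cos{\left(y \right)}\right)^{2}}{2}
This is exactly the given right-hand side, so u is a solution.

Answer: Yes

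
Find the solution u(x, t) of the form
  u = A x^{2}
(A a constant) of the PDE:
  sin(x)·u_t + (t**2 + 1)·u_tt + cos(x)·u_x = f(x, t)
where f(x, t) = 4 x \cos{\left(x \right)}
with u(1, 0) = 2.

Substitute the ansatz u = A x^{2} into the left-hand side.
Derivatives of the ansatz:
  u_t = 0
  u_tt = 0
  u_x = 2 A x
Term by term:
  sin(x)·u_t = 0
  (t**2 + 1)·u_tt = 0
  cos(x)·u_x = 2 A x \cos{\left(x \right)}
So the left-hand side equals
  2 A x \cos{\left(x \right)}
This must equal f(x, t) = 4 x \cos{\left(x \right)} identically.
Matching coefficients of the independent functions:
  [x \cos{\left(x \right)}]:  2 A = 4
Solving: A = 2.
Check against the point condition:
  u(1, 0) = 2  ⟹  A = 2  ✓
Hence u(x, t) = 2 x^{2}.

Answer: u(x, t) = 2 x^{2}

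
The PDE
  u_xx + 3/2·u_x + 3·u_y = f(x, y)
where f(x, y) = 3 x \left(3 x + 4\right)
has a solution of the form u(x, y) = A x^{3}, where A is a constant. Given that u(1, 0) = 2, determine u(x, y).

Substitute the ansatz u = A x^{3} into the left-hand side.
Derivatives of the ansatz:
  u_xx = 6 A x
  u_x = 3 A x^{2}
  u_y = 0
Term by term:
  u_xx = 6 A x
  3/2·u_x = \frac{9 A x^{2}}{2}
  3·u_y = 0
So the left-hand side equals
  \frac{9 A x^{2}}{2} + 6 A x
This must equal f(x, y) = 3 x \left(3 x + 4\right) identically.
Matching coefficients of the independent functions:
  [x]:  6 A = 12
  [x^{2}]:  \frac{9 A}{2} = 9
Solving: A = 2.
Check against the point condition:
  u(1, 0) = 2  ⟹  A = 2  ✓
Hence u(x, y) = 2 x^{3}.

Answer: u(x, y) = 2 x^{3}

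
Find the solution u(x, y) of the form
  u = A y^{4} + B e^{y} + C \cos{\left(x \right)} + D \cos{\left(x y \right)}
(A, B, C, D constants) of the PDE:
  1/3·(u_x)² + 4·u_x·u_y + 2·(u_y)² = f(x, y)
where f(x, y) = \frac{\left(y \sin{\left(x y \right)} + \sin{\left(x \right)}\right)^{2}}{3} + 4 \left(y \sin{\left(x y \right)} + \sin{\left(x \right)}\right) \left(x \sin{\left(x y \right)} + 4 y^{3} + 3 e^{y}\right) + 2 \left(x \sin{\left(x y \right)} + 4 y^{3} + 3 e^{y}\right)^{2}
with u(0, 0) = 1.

Substitute the ansatz u = A y^{4} + B e^{y} + C \cos{\left(x \right)} + D \cos{\left(x y \right)} into the left-hand side.
Derivatives of the ansatz:
  u_x = - C \sin{\left(x \right)} - D y \sin{\left(x y \right)}
  u_y = 4 A y^{3} + B e^{y} - D x \sin{\left(x y \right)}
Term by term:
  1/3·(u_x)² = \frac{C^{2} \sin^{2}{\left(x \right)}}{3} + \frac{2 C D y \sin{\left(x \right)} \sin{\left(x y \right)}}{3} + \frac{D^{2} y^{2} \sin^{2}{\left(x y \right)}}{3}
  4·u_x·u_y = - 16 A C y^{3} \sin{\left(x \right)} - 16 A D y^{4} \sin{\left(x y \right)} - 4 B C e^{y} \sin{\left(x \right)} - 4 B D y e^{y} \sin{\left(x y \right)} + 4 C D x \sin{\left(x \right)} \sin{\left(x y \right)} + 4 D^{2} x y \sin^{2}{\left(x y \right)}
  2·(u_y)² = 32 A^{2} y^{6} + 16 A B y^{3} e^{y} - 16 A D x y^{3} \sin{\left(x y \right)} + 2 B^{2} e^{2 y} - 4 B D x e^{y} \sin{\left(x y \right)} + 2 D^{2} x^{2} \sin^{2}{\left(x y \right)}
So the left-hand side equals
  32 A^{2} y^{6} + 16 A B y^{3} e^{y} - 16 A C y^{3} \sin{\left(x \right)} - 16 A D x y^{3} \sin{\left(x y \right)} - 16 A D y^{4} \sin{\left(x y \right)} + 2 B^{2} e^{2 y} - 4 B C e^{y} \sin{\left(x \right)} - 4 B D x e^{y} \sin{\left(x y \right)} - 4 B D y e^{y} \sin{\left(x y \right)} + \frac{C^{2} \sin^{2}{\left(x \right)}}{3} + 4 C D x \sin{\left(x \right)} \sin{\left(x y \right)} + \frac{2 C D y \sin{\left(x \right)} \sin{\left(x y \right)}}{3} + 2 D^{2} x^{2} \sin^{2}{\left(x y \right)} + 4 D^{2} x y \sin^{2}{\left(x y \right)} + \frac{D^{2} y^{2} \sin^{2}{\left(x y \right)}}{3}
This must equal f(x, y) identically; expanded, f = 2 x^{2} \sin^{2}{\left(x y \right)} + 16 x y^{3} \sin{\left(x y \right)} + 4 x y \sin^{2}{\left(x y \right)} + 12 x e^{y} \sin{\left(x y \right)} + 4 x \sin{\left(x \right)} \sin{\left(x y \right)} + 32 y^{6} + 16 y^{4} \sin{\left(x y \right)} + 48 y^{3} e^{y} + 16 y^{3} \sin{\left(x \right)} + \frac{y^{2} \sin^{2}{\left(x y \right)}}{3} + 12 y e^{y} \sin{\left(x y \right)} + \frac{2 y \sin{\left(x \right)} \sin{\left(x y \right)}}{3} + 18 e^{2 y} + 12 e^{y} \sin{\left(x \right)} + \frac{\sin^{2}{\left(x \right)}}{3}.
Matching coefficients of the independent functions:
(each divided by its leading coefficient; functions giving the same equation are listed together)
  [y^{6}]:  A^{2} - 1 = 0
  [x^{2} \sin^{2}{\left(x y \right)}, y^{2} \sin^{2}{\left(x y \right)}, x y \sin^{2}{\left(x y \right)}]:  D^{2} - 1 = 0
  [y^{3} e^{y}]:  A B - 3 = 0
  [y^{3} \sin{\left(x \right)}]:  A C + 1 = 0
  [y^{4} \sin{\left(x y \right)}, x y^{3} \sin{\left(x y \right)}]:  A D + 1 = 0
  [e^{y} \sin{\left(x \right)}]:  B C + 3 = 0
  [x e^{y} \sin{\left(x y \right)}, y e^{y} \sin{\left(x y \right)}]:  B D + 3 = 0
  [x \sin{\left(x \right)} \sin{\left(x y \right)}, y \sin{\left(x \right)} \sin{\left(x y \right)}]:  C D - 1 = 0
  [e^{2 y}]:  B^{2} - 9 = 0
  [\sin^{2}{\left(x \right)}]:  C^{2} - 1 = 0
These equations allow (A, B, C, D) = (-1, -3, 1, 1) or (1, 3, -1, -1).
Impose the point condition(s):
  u(0, 0) = 1  ⟹  B + C + D = 1
Only A = 1, B = 3, C = -1, D = -1 satisfies everything.
Hence u(x, y) = y^{4} + 3 e^{y} - \cos{\left(x \right)} - \cos{\left(x y \right)}.

Answer: u(x, y) = y^{4} + 3 e^{y} - \cos{\left(x \right)} - \cos{\left(x y \right)}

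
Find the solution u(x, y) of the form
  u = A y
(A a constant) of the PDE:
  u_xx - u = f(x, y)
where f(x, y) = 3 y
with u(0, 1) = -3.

Answer: u(x, y) = - 3 y

Derivation:
Substitute the ansatz u = A y into the left-hand side.
Derivatives of the ansatz:
  u_xx = 0
Term by term:
  u_xx = 0
  -u = - A y
So the left-hand side equals
  - A y
This must equal f(x, y) = 3 y identically.
Matching coefficients of the independent functions:
  [y]:  - A = 3
Solving: A = -3.
Check against the point condition:
  u(0, 1) = -3  ⟹  A = -3  ✓
Hence u(x, y) = - 3 y.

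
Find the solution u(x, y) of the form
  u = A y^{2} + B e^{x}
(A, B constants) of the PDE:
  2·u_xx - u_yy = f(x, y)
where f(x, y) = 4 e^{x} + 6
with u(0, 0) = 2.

Answer: u(x, y) = - 3 y^{2} + 2 e^{x}

Derivation:
Substitute the ansatz u = A y^{2} + B e^{x} into the left-hand side.
Derivatives of the ansatz:
  u_xx = B e^{x}
  u_yy = 2 A
Term by term:
  2·u_xx = 2 B e^{x}
  -u_yy = - 2 A
So the left-hand side equals
  - 2 A + 2 B e^{x}
This must equal f(x, y) = 4 e^{x} + 6 identically.
Matching coefficients of the independent functions:
  [constant term]:  - 2 A = 6
  [e^{x}]:  2 B = 4
Solving: A = -3, B = 2.
Check against the point condition:
  u(0, 0) = 2  ⟹  B = 2  ✓
Hence u(x, y) = - 3 y^{2} + 2 e^{x}.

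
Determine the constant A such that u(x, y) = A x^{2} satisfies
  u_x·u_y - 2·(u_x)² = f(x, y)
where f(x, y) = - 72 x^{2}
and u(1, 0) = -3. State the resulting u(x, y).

Substitute the ansatz u = A x^{2} into the left-hand side.
Derivatives of the ansatz:
  u_x = 2 A x
  u_y = 0
Term by term:
  u_x·u_y = 0
  -2·(u_x)² = - 8 A^{2} x^{2}
So the left-hand side equals
  - 8 A^{2} x^{2}
This must equal f(x, y) = - 72 x^{2} identically.
Matching coefficients of the independent functions:
  [x^{2}]:  - 8 A^{2} = -72
These equations allow (A) = (-3) or (3).
Impose the point condition(s):
  u(1, 0) = -3  ⟹  A = -3
Only A = -3 satisfies everything.
Hence u(x, y) = - 3 x^{2}.

Answer: u(x, y) = - 3 x^{2}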